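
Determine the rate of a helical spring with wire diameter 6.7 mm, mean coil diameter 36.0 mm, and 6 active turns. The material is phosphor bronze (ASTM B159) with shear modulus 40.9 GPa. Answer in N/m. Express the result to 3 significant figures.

36800 N/m

k = Gd⁴/(8D³N_a) = (40.9×10³ × 6.7⁴) / (8 × 36.0³ × 6)
  = 8.24181e+07 / 2.23949e+06 = 36.802 N/mm = 36802 N/m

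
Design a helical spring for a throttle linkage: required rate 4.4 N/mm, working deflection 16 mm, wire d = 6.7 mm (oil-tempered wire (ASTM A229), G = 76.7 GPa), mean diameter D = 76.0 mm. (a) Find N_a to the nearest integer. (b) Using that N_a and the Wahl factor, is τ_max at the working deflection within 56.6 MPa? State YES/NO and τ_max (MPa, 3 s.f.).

N_a = Gd⁴/(8D³k) = (76.7×10³)(6.7⁴)/(8·76.0³·4.4) = 10 → N_a = 10
Actual rate k = Gd⁴/(8D³·10) = 4.4011 N/mm
Working load F = kδ = 4.4011·16 = 70.418 N
C = 76.0/6.7 = 11.3433; K_W = (4C−1)/(4C−4)+0.615/C = 1.1267
τ_max = K_W·8FD/(πd³) = 1.1267·45.312 = 51.054 MPa
τ_max ≤ 56.6 MPa → acceptable

(a) 10 coils; (b) YES, τ_max = 51.1 MPa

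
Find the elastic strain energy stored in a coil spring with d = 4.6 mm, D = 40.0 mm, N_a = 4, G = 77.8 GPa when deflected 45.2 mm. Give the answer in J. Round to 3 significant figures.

17.4 J

k = Gd⁴/(8D³N_a) = (77.8×10³)(4.6⁴)/(8·40.0³·4) = 17.009 N/mm
U = ½kδ² = 0.5 × 17.009 × 45.2² = 17375 N·mm = 17.375 J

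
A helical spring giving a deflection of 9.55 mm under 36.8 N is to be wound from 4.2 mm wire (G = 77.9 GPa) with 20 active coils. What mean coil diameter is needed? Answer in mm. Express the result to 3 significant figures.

34.0 mm

Required rate k = F/δ = 36.8/9.55 = 3.8534 N/mm
D = (Gd⁴/(8N_a·k))^(1/3) = (77.9×10³·4.2⁴/(8·20·3.8534))^(1/3)
  = (39316.1)^(1/3) = 34.0035 mm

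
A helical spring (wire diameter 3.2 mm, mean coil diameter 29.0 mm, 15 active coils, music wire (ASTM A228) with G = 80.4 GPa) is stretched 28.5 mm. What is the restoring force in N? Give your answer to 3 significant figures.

82.1 N

k = Gd⁴/(8D³N_a) = (80.4×10³)(3.2⁴)/(8·29.0³·15) = 2.8806 N/mm
F = k·δ = 2.8806 × 28.5 = 82.097 N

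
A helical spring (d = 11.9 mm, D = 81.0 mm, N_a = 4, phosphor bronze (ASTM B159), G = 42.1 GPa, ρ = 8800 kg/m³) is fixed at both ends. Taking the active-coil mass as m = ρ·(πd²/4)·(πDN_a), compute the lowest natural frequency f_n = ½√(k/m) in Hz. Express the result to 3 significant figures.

112 Hz

k = Gd⁴/(8D³N_a) = (42.1×10³)(11.9⁴)/(8·81.0³·4) = 49.644 N/mm = 49644 N/m
Wire length L = πDN_a = π·81.0·4 = 1017.9 mm
m = ρ·(πd²/4)·L = 8800 × 111.22×10⁻⁶ m² × 1.0179 m = 0.99623 kg
f_n = ½√(k/m) = 0.5·√(49644/0.99623) = 0.5·√(49831) = 111.61 Hz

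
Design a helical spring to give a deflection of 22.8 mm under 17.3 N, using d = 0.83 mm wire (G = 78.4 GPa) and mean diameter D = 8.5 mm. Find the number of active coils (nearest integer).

10

Required rate k = F/δ = 17.3/22.8 = 0.75877 N/mm
N_a = Gd⁴/(8D³k) = (78.4×10³ × 0.83⁴)/(8 × 8.5³ × 0.75877)
    = 37207.3 / 3727.85 = 9.981 → 10 coils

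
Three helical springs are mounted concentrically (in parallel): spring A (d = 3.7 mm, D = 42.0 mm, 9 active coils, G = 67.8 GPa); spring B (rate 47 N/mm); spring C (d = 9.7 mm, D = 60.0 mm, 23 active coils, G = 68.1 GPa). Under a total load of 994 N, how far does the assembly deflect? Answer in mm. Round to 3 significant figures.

15.4 mm

k_A = Gd⁴/(8D³N_a) = (67.8×10³)(3.7⁴)/(8·42.0³·9) = 2.3821 N/mm
k_C = Gd⁴/(8D³N_a) = (68.1×10³)(9.7⁴)/(8·60.0³·23) = 15.169 N/mm
Parallel: k_eq = 2.3821 + 47 + 15.169 = 64.551 N/mm
δ = F/k_eq = 994/64.551 = 15.399 mm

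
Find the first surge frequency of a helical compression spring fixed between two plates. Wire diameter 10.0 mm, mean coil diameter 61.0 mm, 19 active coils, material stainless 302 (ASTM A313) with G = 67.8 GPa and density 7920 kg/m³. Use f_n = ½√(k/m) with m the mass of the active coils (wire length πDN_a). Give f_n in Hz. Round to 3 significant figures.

46.6 Hz

k = Gd⁴/(8D³N_a) = (67.8×10³)(10.0⁴)/(8·61.0³·19) = 19.652 N/mm = 19652 N/m
Wire length L = πDN_a = π·61.0·19 = 3641.1 mm
m = ρ·(πd²/4)·L = 7920 × 78.54×10⁻⁶ m² × 3.6411 m = 2.2649 kg
f_n = ½√(k/m) = 0.5·√(19652/2.2649) = 0.5·√(8676.6) = 46.574 Hz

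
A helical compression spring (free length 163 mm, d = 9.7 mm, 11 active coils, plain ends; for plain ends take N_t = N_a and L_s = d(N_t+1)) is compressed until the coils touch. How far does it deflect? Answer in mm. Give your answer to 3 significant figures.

46.6 mm

N_t = 11; L_s = 9.7·12 = 116.4 mm
δ_solid = L₀ − L_s = 163 − 116.4 = 46.6 mm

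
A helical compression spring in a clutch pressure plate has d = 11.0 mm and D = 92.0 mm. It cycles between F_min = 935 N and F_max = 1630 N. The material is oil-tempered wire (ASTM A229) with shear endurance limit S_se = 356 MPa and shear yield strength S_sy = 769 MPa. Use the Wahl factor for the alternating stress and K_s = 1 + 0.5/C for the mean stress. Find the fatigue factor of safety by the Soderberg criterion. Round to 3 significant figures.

1.95

C = D/d = 92.0/11.0 = 8.3636; K_W = (4C−1)/(4C−4)+0.615/C = 1.1754; K_s = 1+0.5/C = 1.0598
F_a = (F_max−F_min)/2 = 347.5 N; F_m = (F_max+F_min)/2 = 1282.5 N
τ_a = K_W·8F_aD/(πd³) = 1.1754 × 61.165 = 71.893 MPa
τ_m = K_s·8F_mD/(πd³) = 1.0598 × 225.74 = 239.23 MPa
Soderberg: 1/n_f = τ_a/S_se + τ_m/S_sy = 71.893/356 + 239.23/769 = 0.20195 + 0.31110 = 0.51304
n_f = 1/0.51304 = 1.949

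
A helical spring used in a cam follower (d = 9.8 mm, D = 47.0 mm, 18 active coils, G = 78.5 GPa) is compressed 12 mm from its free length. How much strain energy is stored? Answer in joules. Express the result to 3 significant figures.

k = Gd⁴/(8D³N_a) = (78.5×10³)(9.8⁴)/(8·47.0³·18) = 48.43 N/mm
U = ½kδ² = 0.5 × 48.43 × 12² = 3487 N·mm = 3.487 J

3.49 J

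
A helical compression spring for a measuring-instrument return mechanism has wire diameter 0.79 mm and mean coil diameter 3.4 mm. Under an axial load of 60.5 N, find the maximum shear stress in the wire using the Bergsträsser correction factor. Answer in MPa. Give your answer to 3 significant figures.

1440 MPa

Spring index C = D/d = 3.4/0.79 = 4.3038
K_B = (4C+2)/(4C−3) = 19.215/14.215 = 1.3517
τ₀ = 8FD/(πd³) = 8·60.5·3.4/(π·0.79³) = 1645.6/1.5489 = 1062.4 MPa
τ_max = K·τ₀ = 1.3517 × 1062.4 = 1436.1 MPa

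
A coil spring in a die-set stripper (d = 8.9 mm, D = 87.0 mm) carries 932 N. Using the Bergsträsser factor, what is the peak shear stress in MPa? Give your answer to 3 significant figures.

333 MPa

Spring index C = D/d = 87.0/8.9 = 9.7753
K_B = (4C+2)/(4C−3) = 41.101/36.101 = 1.1385
τ₀ = 8FD/(πd³) = 8·932·87.0/(π·8.9³) = 648672/2214.7 = 292.89 MPa
τ_max = K·τ₀ = 1.1385 × 292.89 = 333.46 MPa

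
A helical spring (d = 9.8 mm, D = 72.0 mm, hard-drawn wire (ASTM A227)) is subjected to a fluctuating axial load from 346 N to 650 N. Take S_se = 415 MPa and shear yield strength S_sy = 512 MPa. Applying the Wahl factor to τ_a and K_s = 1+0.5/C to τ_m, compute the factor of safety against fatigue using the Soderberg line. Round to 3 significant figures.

3.47

C = D/d = 72.0/9.8 = 7.3469; K_W = (4C−1)/(4C−4)+0.615/C = 1.2019; K_s = 1+0.5/C = 1.0681
F_a = (F_max−F_min)/2 = 152 N; F_m = (F_max+F_min)/2 = 498 N
τ_a = K_W·8F_aD/(πd³) = 1.2019 × 29.61 = 35.587 MPa
τ_m = K_s·8F_mD/(πd³) = 1.0681 × 97.012 = 103.61 MPa
Soderberg: 1/n_f = τ_a/S_se + τ_m/S_sy = 35.587/415 + 103.61/512 = 0.08575 + 0.20237 = 0.28812
n_f = 1/0.28812 = 3.471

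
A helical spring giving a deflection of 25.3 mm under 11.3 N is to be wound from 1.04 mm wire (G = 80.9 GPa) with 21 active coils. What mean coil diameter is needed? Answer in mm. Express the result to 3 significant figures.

10.8 mm

Required rate k = F/δ = 11.3/25.3 = 0.44664 N/mm
D = (Gd⁴/(8N_a·k))^(1/3) = (80.9×10³·1.04⁴/(8·21·0.44664))^(1/3)
  = (1261.29)^(1/3) = 10.8045 mm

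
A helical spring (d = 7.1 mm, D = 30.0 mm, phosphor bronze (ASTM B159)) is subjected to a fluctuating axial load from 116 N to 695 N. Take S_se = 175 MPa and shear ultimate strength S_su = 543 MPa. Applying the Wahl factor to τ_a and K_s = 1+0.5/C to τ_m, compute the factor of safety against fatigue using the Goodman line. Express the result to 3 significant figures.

1.50

C = D/d = 30.0/7.1 = 4.2254; K_W = (4C−1)/(4C−4)+0.615/C = 1.3781; K_s = 1+0.5/C = 1.1183
F_a = (F_max−F_min)/2 = 289.5 N; F_m = (F_max+F_min)/2 = 405.5 N
τ_a = K_W·8F_aD/(πd³) = 1.3781 × 61.792 = 85.155 MPa
τ_m = K_s·8F_mD/(πd³) = 1.1183 × 86.552 = 96.794 MPa
Goodman: 1/n_f = τ_a/S_se + τ_m/S_su = 85.155/175 + 96.794/543 = 0.48660 + 0.17826 = 0.66486
n_f = 1/0.66486 = 1.504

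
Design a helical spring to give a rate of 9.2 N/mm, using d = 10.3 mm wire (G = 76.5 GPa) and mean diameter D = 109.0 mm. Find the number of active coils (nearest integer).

N_a = Gd⁴/(8D³k) = (76.5×10³ × 10.3⁴)/(8 × 109.0³ × 9.2)
    = 8.61014e+08 / 9.53141e+07 = 9.033 → 9 coils

9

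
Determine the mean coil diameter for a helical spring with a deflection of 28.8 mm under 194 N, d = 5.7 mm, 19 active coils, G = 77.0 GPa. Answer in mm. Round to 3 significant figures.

Required rate k = F/δ = 194/28.8 = 6.7361 N/mm
D = (Gd⁴/(8N_a·k))^(1/3) = (77.0×10³·5.7⁴/(8·19·6.7361))^(1/3)
  = (79384.8)^(1/3) = 42.9780 mm

43.0 mm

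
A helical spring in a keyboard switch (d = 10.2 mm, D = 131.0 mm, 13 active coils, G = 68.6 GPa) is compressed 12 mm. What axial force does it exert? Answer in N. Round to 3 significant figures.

k = Gd⁴/(8D³N_a) = (68.6×10³)(10.2⁴)/(8·131.0³·13) = 3.176 N/mm
F = k·δ = 3.176 × 12 = 38.112 N

38.1 N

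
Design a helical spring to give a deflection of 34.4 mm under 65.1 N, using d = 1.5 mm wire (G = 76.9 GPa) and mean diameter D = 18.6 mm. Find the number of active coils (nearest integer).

4

Required rate k = F/δ = 65.1/34.4 = 1.8924 N/mm
N_a = Gd⁴/(8D³k) = (76.9×10³ × 1.5⁴)/(8 × 18.6³ × 1.8924)
    = 389306 / 97420.7 = 3.996 → 4 coils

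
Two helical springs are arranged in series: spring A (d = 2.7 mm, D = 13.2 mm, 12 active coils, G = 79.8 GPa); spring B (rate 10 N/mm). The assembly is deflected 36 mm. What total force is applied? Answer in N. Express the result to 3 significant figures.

k_A = Gd⁴/(8D³N_a) = (79.8×10³)(2.7⁴)/(8·13.2³·12) = 19.207 N/mm
Series: 1/k_eq = 1/19.207 + 1/10 = 0.15206; k_eq = 6.5762 N/mm
F = k_eq·δ = 6.5762·36 = 236.74 N

237 N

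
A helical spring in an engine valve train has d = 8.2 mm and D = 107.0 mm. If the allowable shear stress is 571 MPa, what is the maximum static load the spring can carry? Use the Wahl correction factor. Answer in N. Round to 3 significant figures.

1040 N

C = D/d = 107.0/8.2 = 13.0488
K_W = (4C−1)/(4C−4) + 0.615/C = 51.195/48.195 + 0.0471 = 1.1094
τ_max = K·8FD/(πd³) → F_max = τ_allow·πd³/(8DK)
F_max = 571·π·8.2³/(8·107.0·1.1094) = 9.8907e+05/949.63 = 1041.5 N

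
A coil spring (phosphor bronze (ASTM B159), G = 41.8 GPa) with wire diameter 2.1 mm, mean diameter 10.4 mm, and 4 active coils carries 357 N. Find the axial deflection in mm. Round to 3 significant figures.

15.8 mm

k = Gd⁴/(8D³N_a) = (41.8×10³)(2.1⁴)/(8·10.4³·4) = 22.584 N/mm
δ = F/k = 357 / 22.584 = 15.808 mm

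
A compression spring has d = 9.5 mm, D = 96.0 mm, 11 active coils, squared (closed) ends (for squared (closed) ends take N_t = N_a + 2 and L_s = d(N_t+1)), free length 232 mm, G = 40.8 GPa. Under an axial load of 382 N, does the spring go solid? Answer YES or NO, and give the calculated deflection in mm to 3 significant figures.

k = Gd⁴/(8D³N_a) = (40.8×10³)(9.5⁴)/(8·96.0³·11) = 4.2683 N/mm
N_t = 13; L_s = 9.5·14 = 133 mm; δ_solid = L₀ − L_s = 232 − 133 = 99 mm
δ = F/k = 382/4.2683 = 89.496 mm
δ < δ_solid → spring does not go solid

NO, δ = 89.5 mm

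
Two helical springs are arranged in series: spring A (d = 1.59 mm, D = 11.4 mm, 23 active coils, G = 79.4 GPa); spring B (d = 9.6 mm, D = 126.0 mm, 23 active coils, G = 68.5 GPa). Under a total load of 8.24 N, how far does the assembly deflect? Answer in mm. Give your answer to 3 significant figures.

k_A = Gd⁴/(8D³N_a) = (79.4×10³)(1.59⁴)/(8·11.4³·23) = 1.8616 N/mm
k_B = Gd⁴/(8D³N_a) = (68.5×10³)(9.6⁴)/(8·126.0³·23) = 1.5807 N/mm
Series: 1/k_eq = 1/1.8616 + 1/1.5807 = 1.1698; k_eq = 0.85483 N/mm
δ = F/k_eq = 8.24/0.85483 = 9.6393 mm

9.64 mm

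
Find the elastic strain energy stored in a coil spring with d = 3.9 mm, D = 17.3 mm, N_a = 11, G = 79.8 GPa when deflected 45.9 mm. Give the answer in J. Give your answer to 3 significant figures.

42.7 J

k = Gd⁴/(8D³N_a) = (79.8×10³)(3.9⁴)/(8·17.3³·11) = 40.517 N/mm
U = ½kδ² = 0.5 × 40.517 × 45.9² = 42681 N·mm = 42.681 J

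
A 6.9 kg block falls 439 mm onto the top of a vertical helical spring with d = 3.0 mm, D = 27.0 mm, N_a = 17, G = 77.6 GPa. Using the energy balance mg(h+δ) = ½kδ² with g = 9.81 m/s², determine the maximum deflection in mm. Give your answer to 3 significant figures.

k = Gd⁴/(8D³N_a) = (77.6×10³)(3.0⁴)/(8·27.0³·17) = 2.3481 N/mm
W = mg = 6.9 × 9.81 = 67.689 N
½kδ² − Wδ − Wh = 0 → δ = (W + √(W² + 2kWh))/k
δ = (67.689 + √(4581.8 + 139550))/2.3481 = (67.689 + 379.65)/2.3481 = 190.51 mm

191 mm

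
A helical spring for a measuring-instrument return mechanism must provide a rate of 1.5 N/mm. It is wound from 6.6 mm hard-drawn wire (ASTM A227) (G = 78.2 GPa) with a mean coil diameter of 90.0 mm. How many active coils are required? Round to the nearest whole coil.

N_a = Gd⁴/(8D³k) = (78.2×10³ × 6.6⁴)/(8 × 90.0³ × 1.5)
    = 1.48382e+08 / 8.748e+06 = 16.96 → 17 coils

17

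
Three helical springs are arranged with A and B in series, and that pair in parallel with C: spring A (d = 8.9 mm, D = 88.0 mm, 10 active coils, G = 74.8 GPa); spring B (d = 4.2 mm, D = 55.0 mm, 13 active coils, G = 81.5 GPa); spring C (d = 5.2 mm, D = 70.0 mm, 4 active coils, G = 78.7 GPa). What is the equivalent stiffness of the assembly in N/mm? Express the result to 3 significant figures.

6.49 N/mm

k_A = Gd⁴/(8D³N_a) = (74.8×10³)(8.9⁴)/(8·88.0³·10) = 8.6084 N/mm
k_B = Gd⁴/(8D³N_a) = (81.5×10³)(4.2⁴)/(8·55.0³·13) = 1.4657 N/mm
k_C = Gd⁴/(8D³N_a) = (78.7×10³)(5.2⁴)/(8·70.0³·4) = 5.2426 N/mm
Springs A,B series: k_AB = 1/(1/8.6084+1/1.4657) = 1.2524 N/mm; parallel with C: k_eq = 1.2524+5.2426 = 6.495 N/mm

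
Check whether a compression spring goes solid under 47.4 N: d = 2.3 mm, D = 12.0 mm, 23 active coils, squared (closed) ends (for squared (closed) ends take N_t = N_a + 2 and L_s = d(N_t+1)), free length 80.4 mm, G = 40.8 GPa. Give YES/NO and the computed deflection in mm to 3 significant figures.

k = Gd⁴/(8D³N_a) = (40.8×10³)(2.3⁴)/(8·12.0³·23) = 3.591 N/mm
N_t = 25; L_s = 2.3·26 = 59.8 mm; δ_solid = L₀ − L_s = 80.4 − 59.8 = 20.6 mm
δ = F/k = 47.4/3.591 = 13.2 mm
δ < δ_solid → spring does not go solid

NO, δ = 13.2 mm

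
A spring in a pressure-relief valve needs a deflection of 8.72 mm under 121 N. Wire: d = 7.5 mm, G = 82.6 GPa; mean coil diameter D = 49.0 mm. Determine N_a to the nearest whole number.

20

Required rate k = F/δ = 121/8.72 = 13.876 N/mm
N_a = Gd⁴/(8D³k) = (82.6×10³ × 7.5⁴)/(8 × 49.0³ × 13.876)
    = 2.61352e+08 / 1.30601e+07 = 20.01 → 20 coils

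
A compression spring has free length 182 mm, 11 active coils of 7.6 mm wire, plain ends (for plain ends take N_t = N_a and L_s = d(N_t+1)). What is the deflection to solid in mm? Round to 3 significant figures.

N_t = 11; L_s = 7.6·12 = 91.2 mm
δ_solid = L₀ − L_s = 182 − 91.2 = 90.8 mm

90.8 mm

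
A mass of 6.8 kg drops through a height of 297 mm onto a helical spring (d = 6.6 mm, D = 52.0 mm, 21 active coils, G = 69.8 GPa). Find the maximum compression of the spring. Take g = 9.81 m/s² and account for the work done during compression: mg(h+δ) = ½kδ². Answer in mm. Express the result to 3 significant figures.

96.8 mm

k = Gd⁴/(8D³N_a) = (69.8×10³)(6.6⁴)/(8·52.0³·21) = 5.6068 N/mm
W = mg = 6.8 × 9.81 = 66.708 N
½kδ² − Wδ − Wh = 0 → δ = (W + √(W² + 2kWh))/k
δ = (66.708 + √(4450 + 222165))/5.6068 = (66.708 + 476.04)/5.6068 = 96.803 mm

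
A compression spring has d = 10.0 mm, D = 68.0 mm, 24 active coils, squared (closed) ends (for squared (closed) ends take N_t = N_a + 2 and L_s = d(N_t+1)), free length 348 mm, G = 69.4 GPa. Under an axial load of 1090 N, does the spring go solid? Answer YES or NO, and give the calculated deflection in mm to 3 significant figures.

YES, δ = 94.8 mm

k = Gd⁴/(8D³N_a) = (69.4×10³)(10.0⁴)/(8·68.0³·24) = 11.496 N/mm
N_t = 26; L_s = 10.0·27 = 270 mm; δ_solid = L₀ − L_s = 348 − 270 = 78 mm
δ = F/k = 1090/11.496 = 94.819 mm
δ ≥ δ_solid → spring goes solid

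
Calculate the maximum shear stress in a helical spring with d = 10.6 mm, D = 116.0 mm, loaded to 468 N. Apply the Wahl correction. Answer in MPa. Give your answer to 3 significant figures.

131 MPa

Spring index C = D/d = 116.0/10.6 = 10.9434
K_W = (4C−1)/(4C−4) + 0.615/C = 42.774/39.774 + 0.0562 = 1.1316
τ₀ = 8FD/(πd³) = 8·468·116.0/(π·10.6³) = 434304/3741.7 = 116.07 MPa
τ_max = K·τ₀ = 1.1316 × 116.07 = 131.35 MPa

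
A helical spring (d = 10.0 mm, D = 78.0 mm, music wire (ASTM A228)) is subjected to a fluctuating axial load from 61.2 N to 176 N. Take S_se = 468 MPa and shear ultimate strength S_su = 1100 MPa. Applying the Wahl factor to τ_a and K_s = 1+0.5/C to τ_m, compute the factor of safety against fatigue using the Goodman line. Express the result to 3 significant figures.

C = D/d = 78.0/10.0 = 7.8000; K_W = (4C−1)/(4C−4)+0.615/C = 1.1891; K_s = 1+0.5/C = 1.0641
F_a = (F_max−F_min)/2 = 57.4 N; F_m = (F_max+F_min)/2 = 118.6 N
τ_a = K_W·8F_aD/(πd³) = 1.1891 × 11.401 = 13.558 MPa
τ_m = K_s·8F_mD/(πd³) = 1.0641 × 23.557 = 25.067 MPa
Goodman: 1/n_f = τ_a/S_se + τ_m/S_su = 13.558/468 + 25.067/1100 = 0.02897 + 0.02279 = 0.051757
n_f = 1/0.051757 = 19.32

19.3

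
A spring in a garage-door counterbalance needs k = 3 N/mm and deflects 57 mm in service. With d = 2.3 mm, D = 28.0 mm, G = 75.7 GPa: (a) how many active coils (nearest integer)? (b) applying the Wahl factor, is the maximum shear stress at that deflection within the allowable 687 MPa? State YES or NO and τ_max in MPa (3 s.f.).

N_a = Gd⁴/(8D³k) = (75.7×10³)(2.3⁴)/(8·28.0³·3) = 4.021 → N_a = 4
Actual rate k = Gd⁴/(8D³·4) = 3.0157 N/mm
Working load F = kδ = 3.0157·57 = 171.89 N
C = 28.0/2.3 = 12.1739; K_W = (4C−1)/(4C−4)+0.615/C = 1.1176
τ_max = K_W·8FD/(πd³) = 1.1176·1007.3 = 1125.8 MPa
τ_max > 687 MPa → exceeds allowable

(a) 4 coils; (b) NO, τ_max = 1130 MPa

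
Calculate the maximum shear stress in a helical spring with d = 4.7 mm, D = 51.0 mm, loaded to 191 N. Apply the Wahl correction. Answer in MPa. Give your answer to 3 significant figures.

271 MPa

Spring index C = D/d = 51.0/4.7 = 10.8511
K_W = (4C−1)/(4C−4) + 0.615/C = 42.404/39.404 + 0.0567 = 1.1328
τ₀ = 8FD/(πd³) = 8·191·51.0/(π·4.7³) = 77928/326.17 = 238.92 MPa
τ_max = K·τ₀ = 1.1328 × 238.92 = 270.65 MPa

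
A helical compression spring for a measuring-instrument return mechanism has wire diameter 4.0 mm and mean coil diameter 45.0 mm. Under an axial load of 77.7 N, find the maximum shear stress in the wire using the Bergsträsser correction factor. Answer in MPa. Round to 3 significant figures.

Spring index C = D/d = 45.0/4.0 = 11.2500
K_B = (4C+2)/(4C−3) = 47.000/42.000 = 1.1190
τ₀ = 8FD/(πd³) = 8·77.7·45.0/(π·4.0³) = 27972/201.06 = 139.12 MPa
τ_max = K·τ₀ = 1.1190 × 139.12 = 155.68 MPa

156 MPa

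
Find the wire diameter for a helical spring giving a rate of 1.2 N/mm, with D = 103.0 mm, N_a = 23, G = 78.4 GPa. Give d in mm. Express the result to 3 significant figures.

d = (8D³N_a·k / G)^(1/4) = (8·103.0³·23·1.2 / (78.4×10³))^0.25
  = (3077.5)^0.25 = 7.4482 mm

7.45 mm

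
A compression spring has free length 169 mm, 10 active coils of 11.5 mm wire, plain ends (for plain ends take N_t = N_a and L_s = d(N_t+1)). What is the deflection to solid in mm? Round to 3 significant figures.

42.5 mm

N_t = 10; L_s = 11.5·11 = 126.5 mm
δ_solid = L₀ − L_s = 169 − 126.5 = 42.5 mm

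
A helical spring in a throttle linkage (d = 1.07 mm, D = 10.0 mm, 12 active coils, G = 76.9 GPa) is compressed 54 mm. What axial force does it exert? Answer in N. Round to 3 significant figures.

k = Gd⁴/(8D³N_a) = (76.9×10³)(1.07⁴)/(8·10.0³·12) = 1.05 N/mm
F = k·δ = 1.05 × 54 = 56.7 N

56.7 N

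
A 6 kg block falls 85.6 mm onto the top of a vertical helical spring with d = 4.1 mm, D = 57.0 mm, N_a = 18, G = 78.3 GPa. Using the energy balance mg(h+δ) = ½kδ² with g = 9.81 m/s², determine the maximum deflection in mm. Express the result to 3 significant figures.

k = Gd⁴/(8D³N_a) = (78.3×10³)(4.1⁴)/(8·57.0³·18) = 0.82968 N/mm
W = mg = 6 × 9.81 = 58.86 N
½kδ² − Wδ − Wh = 0 → δ = (W + √(W² + 2kWh))/k
δ = (58.86 + √(3464.5 + 8360.54))/0.82968 = (58.86 + 108.74)/0.82968 = 202.01 mm

202 mm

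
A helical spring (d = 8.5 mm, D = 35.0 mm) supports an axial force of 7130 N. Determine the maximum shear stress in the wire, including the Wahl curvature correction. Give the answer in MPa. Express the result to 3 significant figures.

Spring index C = D/d = 35.0/8.5 = 4.1176
K_W = (4C−1)/(4C−4) + 0.615/C = 15.471/12.471 + 0.1494 = 1.3899
τ₀ = 8FD/(πd³) = 8·7130·35.0/(π·8.5³) = 1.9964e+06/1929.3 = 1034.8 MPa
τ_max = K·τ₀ = 1.3899 × 1034.8 = 1438.2 MPa

1440 MPa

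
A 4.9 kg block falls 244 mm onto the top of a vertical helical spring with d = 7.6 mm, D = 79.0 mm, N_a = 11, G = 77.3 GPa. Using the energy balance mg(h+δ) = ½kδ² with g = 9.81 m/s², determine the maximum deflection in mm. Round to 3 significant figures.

k = Gd⁴/(8D³N_a) = (77.3×10³)(7.6⁴)/(8·79.0³·11) = 5.9439 N/mm
W = mg = 4.9 × 9.81 = 48.069 N
½kδ² − Wδ − Wh = 0 → δ = (W + √(W² + 2kWh))/k
δ = (48.069 + √(2310.6 + 139430))/5.9439 = (48.069 + 376.48)/5.9439 = 71.427 mm

71.4 mm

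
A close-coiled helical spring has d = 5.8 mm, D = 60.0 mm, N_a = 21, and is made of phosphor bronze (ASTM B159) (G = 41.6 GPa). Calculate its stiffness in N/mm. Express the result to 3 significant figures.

k = Gd⁴/(8D³N_a) = (41.6×10³ × 5.8⁴) / (8 × 60.0³ × 21)
  = 4.70766e+07 / 3.6288e+07 = 1.2973 N/mm

1.30 N/mm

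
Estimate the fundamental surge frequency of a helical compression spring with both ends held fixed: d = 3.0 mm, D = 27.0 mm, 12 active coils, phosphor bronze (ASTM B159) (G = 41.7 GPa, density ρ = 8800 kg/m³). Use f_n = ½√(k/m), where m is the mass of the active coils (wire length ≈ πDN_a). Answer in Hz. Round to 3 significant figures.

84.0 Hz

k = Gd⁴/(8D³N_a) = (41.7×10³)(3.0⁴)/(8·27.0³·12) = 1.7876 N/mm = 1787.6 N/m
Wire length L = πDN_a = π·27.0·12 = 1017.9 mm
m = ρ·(πd²/4)·L = 8800 × 7.0686×10⁻⁶ m² × 1.0179 m = 0.063315 kg
f_n = ½√(k/m) = 0.5·√(1787.6/0.063315) = 0.5·√(28232) = 84.013 Hz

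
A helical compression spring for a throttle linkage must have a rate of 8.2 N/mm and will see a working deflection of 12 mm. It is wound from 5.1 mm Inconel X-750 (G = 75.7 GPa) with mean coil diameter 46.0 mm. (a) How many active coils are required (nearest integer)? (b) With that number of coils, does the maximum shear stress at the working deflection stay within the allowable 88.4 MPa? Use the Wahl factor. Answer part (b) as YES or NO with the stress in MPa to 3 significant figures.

(a) 8 coils; (b) NO, τ_max = 101 MPa

N_a = Gd⁴/(8D³k) = (75.7×10³)(5.1⁴)/(8·46.0³·8.2) = 8.02 → N_a = 8
Actual rate k = Gd⁴/(8D³·8) = 8.221 N/mm
Working load F = kδ = 8.221·12 = 98.652 N
C = 46.0/5.1 = 9.0196; K_W = (4C−1)/(4C−4)+0.615/C = 1.1617
τ_max = K_W·8FD/(πd³) = 1.1617·87.115 = 101.2 MPa
τ_max > 88.4 MPa → exceeds allowable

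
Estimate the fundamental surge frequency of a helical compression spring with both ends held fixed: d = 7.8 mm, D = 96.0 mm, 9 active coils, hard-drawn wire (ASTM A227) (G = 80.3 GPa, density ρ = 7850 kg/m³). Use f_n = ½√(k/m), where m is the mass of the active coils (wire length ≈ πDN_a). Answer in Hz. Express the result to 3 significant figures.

33.8 Hz

k = Gd⁴/(8D³N_a) = (80.3×10³)(7.8⁴)/(8·96.0³·9) = 4.666 N/mm = 4666 N/m
Wire length L = πDN_a = π·96.0·9 = 2714.3 mm
m = ρ·(πd²/4)·L = 7850 × 47.784×10⁻⁶ m² × 2.7143 m = 1.0182 kg
f_n = ½√(k/m) = 0.5·√(4666/1.0182) = 0.5·√(4582.8) = 33.848 Hz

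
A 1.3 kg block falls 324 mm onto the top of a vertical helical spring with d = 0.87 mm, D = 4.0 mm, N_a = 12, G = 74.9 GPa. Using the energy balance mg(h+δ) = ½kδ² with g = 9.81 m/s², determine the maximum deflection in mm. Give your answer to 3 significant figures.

k = Gd⁴/(8D³N_a) = (74.9×10³)(0.87⁴)/(8·4.0³·12) = 6.9841 N/mm
W = mg = 1.3 × 9.81 = 12.753 N
½kδ² − Wδ − Wh = 0 → δ = (W + √(W² + 2kWh))/k
δ = (12.753 + √(162.64 + 57715.8))/6.9841 = (12.753 + 240.58)/6.9841 = 36.273 mm

36.3 mm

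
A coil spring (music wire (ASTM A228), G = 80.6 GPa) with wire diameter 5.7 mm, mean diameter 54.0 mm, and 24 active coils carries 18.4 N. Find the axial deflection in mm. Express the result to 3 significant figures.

k = Gd⁴/(8D³N_a) = (80.6×10³)(5.7⁴)/(8·54.0³·24) = 2.8142 N/mm
δ = F/k = 18.4 / 2.8142 = 6.5383 mm

6.54 mm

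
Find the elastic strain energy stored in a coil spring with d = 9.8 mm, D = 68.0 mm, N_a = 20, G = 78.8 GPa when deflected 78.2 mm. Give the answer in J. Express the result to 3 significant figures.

k = Gd⁴/(8D³N_a) = (78.8×10³)(9.8⁴)/(8·68.0³·20) = 14.447 N/mm
U = ½kδ² = 0.5 × 14.447 × 78.2² = 44174 N·mm = 44.174 J

44.2 J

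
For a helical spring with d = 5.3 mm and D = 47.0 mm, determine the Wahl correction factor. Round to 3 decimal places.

C = D/d = 47.0/5.3 = 8.8679
K_W = (4C−1)/(4C−4) + 0.615/C = 34.472/31.472 + 0.0694 = 1.1647

1.165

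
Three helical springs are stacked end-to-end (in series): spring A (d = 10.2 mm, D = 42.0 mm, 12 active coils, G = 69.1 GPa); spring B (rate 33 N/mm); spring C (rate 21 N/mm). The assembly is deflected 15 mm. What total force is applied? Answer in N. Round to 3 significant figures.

k_A = Gd⁴/(8D³N_a) = (69.1×10³)(10.2⁴)/(8·42.0³·12) = 105.16 N/mm
Series: 1/k_eq = 1/105.16 + 1/33 + 1/21 = 0.087431; k_eq = 11.438 N/mm
F = k_eq·δ = 11.438·15 = 171.56 N

172 N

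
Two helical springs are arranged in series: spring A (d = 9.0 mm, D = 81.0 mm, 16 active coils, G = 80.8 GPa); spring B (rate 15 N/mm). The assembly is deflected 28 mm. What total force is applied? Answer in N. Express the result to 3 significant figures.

k_A = Gd⁴/(8D³N_a) = (80.8×10³)(9.0⁴)/(8·81.0³·16) = 7.7932 N/mm
Series: 1/k_eq = 1/7.7932 + 1/15 = 0.19498; k_eq = 5.1286 N/mm
F = k_eq·δ = 5.1286·28 = 143.6 N

144 N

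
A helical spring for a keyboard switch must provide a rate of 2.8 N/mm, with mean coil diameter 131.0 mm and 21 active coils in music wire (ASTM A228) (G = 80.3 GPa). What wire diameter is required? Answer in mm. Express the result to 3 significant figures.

10.7 mm

d = (8D³N_a·k / G)^(1/4) = (8·131.0³·21·2.8 / (80.3×10³))^0.25
  = (13169)^0.25 = 10.7125 mm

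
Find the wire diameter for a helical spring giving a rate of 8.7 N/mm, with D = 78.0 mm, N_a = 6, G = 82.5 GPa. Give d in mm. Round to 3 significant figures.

d = (8D³N_a·k / G)^(1/4) = (8·78.0³·6·8.7 / (82.5×10³))^0.25
  = (2402.1)^0.25 = 7.0008 mm

7.00 mm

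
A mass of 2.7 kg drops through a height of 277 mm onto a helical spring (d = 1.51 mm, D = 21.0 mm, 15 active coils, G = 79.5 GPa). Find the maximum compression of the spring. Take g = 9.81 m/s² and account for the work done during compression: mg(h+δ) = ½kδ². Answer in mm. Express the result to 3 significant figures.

k = Gd⁴/(8D³N_a) = (79.5×10³)(1.51⁴)/(8·21.0³·15) = 0.37191 N/mm
W = mg = 2.7 × 9.81 = 26.487 N
½kδ² − Wδ − Wh = 0 → δ = (W + √(W² + 2kWh))/k
δ = (26.487 + √(701.56 + 5457.31))/0.37191 = (26.487 + 78.478)/0.37191 = 282.23 mm

282 mm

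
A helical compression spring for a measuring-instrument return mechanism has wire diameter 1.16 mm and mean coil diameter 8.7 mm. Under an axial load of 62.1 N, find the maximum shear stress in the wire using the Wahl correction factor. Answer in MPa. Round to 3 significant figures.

Spring index C = D/d = 8.7/1.16 = 7.5000
K_W = (4C−1)/(4C−4) + 0.615/C = 29.000/26.000 + 0.0820 = 1.1974
τ₀ = 8FD/(πd³) = 8·62.1·8.7/(π·1.16³) = 4322.16/4.9037 = 881.41 MPa
τ_max = K·τ₀ = 1.1974 × 881.41 = 1055.4 MPa

1060 MPa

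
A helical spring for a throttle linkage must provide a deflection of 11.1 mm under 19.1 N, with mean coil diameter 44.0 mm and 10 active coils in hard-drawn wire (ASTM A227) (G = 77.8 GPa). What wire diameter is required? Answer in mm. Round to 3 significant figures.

Required rate k = F/δ = 19.1/11.1 = 1.7207 N/mm
d = (8D³N_a·k / G)^(1/4) = (8·44.0³·10·1.7207 / (77.8×10³))^0.25
  = (150.72)^0.25 = 3.5038 mm

3.50 mm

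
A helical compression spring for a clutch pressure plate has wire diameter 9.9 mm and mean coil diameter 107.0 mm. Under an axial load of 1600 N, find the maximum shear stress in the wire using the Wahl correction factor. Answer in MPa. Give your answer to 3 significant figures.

509 MPa

Spring index C = D/d = 107.0/9.9 = 10.8081
K_W = (4C−1)/(4C−4) + 0.615/C = 42.232/39.232 + 0.0569 = 1.1334
τ₀ = 8FD/(πd³) = 8·1600·107.0/(π·9.9³) = 1.3696e+06/3048.3 = 449.3 MPa
τ_max = K·τ₀ = 1.1334 × 449.3 = 509.23 MPa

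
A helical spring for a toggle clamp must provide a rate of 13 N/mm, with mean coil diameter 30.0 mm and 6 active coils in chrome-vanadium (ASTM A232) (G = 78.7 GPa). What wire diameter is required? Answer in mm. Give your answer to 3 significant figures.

3.83 mm

d = (8D³N_a·k / G)^(1/4) = (8·30.0³·6·13 / (78.7×10³))^0.25
  = (214.08)^0.25 = 3.8251 mm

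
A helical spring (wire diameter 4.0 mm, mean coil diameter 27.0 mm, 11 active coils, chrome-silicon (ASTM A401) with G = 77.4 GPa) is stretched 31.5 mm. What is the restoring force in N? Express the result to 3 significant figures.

k = Gd⁴/(8D³N_a) = (77.4×10³)(4.0⁴)/(8·27.0³·11) = 11.439 N/mm
F = k·δ = 11.439 × 31.5 = 360.34 N

360 N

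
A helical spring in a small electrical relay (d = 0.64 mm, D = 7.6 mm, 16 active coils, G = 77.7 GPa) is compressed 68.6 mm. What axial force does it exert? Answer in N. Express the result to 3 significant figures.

k = Gd⁴/(8D³N_a) = (77.7×10³)(0.64⁴)/(8·7.6³·16) = 0.232 N/mm
F = k·δ = 0.232 × 68.6 = 15.915 N

15.9 N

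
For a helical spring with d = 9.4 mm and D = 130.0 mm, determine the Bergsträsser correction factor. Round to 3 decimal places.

1.096

C = D/d = 130.0/9.4 = 13.8298
K_B = (4C+2)/(4C−3) = 57.319/52.319 = 1.0956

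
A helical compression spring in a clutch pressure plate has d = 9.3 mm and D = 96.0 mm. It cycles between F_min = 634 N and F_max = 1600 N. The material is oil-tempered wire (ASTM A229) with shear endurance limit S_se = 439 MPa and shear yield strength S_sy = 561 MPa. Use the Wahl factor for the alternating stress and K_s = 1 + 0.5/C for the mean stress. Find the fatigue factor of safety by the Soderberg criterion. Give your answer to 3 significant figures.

C = D/d = 96.0/9.3 = 10.3226; K_W = (4C−1)/(4C−4)+0.615/C = 1.1400; K_s = 1+0.5/C = 1.0484
F_a = (F_max−F_min)/2 = 483 N; F_m = (F_max+F_min)/2 = 1117 N
τ_a = K_W·8F_aD/(πd³) = 1.1400 × 146.79 = 167.35 MPa
τ_m = K_s·8F_mD/(πd³) = 1.0484 × 339.48 = 355.92 MPa
Soderberg: 1/n_f = τ_a/S_se + τ_m/S_sy = 167.35/439 + 355.92/561 = 0.38121 + 0.63445 = 1.0157
n_f = 1/1.0157 = 0.9846

0.985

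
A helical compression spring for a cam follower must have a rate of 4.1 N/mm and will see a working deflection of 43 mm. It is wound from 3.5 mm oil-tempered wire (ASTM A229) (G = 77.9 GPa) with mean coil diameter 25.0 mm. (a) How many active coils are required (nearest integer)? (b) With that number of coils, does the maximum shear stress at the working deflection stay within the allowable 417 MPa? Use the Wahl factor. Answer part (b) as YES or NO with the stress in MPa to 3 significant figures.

N_a = Gd⁴/(8D³k) = (77.9×10³)(3.5⁴)/(8·25.0³·4.1) = 22.81 → N_a = 23
Actual rate k = Gd⁴/(8D³·23) = 4.066 N/mm
Working load F = kδ = 4.066·43 = 174.84 N
C = 25.0/3.5 = 7.1429; K_W = (4C−1)/(4C−4)+0.615/C = 1.2082
τ_max = K_W·8FD/(πd³) = 1.2082·259.61 = 313.66 MPa
τ_max ≤ 417 MPa → acceptable

(a) 23 coils; (b) YES, τ_max = 314 MPa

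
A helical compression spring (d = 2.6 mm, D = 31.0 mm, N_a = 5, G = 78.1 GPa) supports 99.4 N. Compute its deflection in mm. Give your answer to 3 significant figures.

k = Gd⁴/(8D³N_a) = (78.1×10³)(2.6⁴)/(8·31.0³·5) = 2.995 N/mm
δ = F/k = 99.4 / 2.995 = 33.188 mm

33.2 mm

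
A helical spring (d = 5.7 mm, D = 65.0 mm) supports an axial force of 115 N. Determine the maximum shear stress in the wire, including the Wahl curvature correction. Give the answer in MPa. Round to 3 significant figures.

116 MPa

Spring index C = D/d = 65.0/5.7 = 11.4035
K_W = (4C−1)/(4C−4) + 0.615/C = 44.614/41.614 + 0.0539 = 1.1260
τ₀ = 8FD/(πd³) = 8·115·65.0/(π·5.7³) = 59800/581.8 = 102.78 MPa
τ_max = K·τ₀ = 1.1260 × 102.78 = 115.74 MPa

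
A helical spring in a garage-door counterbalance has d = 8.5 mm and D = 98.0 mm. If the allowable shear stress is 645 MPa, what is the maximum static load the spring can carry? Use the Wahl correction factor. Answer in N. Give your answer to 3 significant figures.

C = D/d = 98.0/8.5 = 11.5294
K_W = (4C−1)/(4C−4) + 0.615/C = 45.118/42.118 + 0.0533 = 1.1246
τ_max = K·8FD/(πd³) → F_max = τ_allow·πd³/(8DK)
F_max = 645·π·8.5³/(8·98.0·1.1246) = 1.2444e+06/881.66 = 1411.4 N

1410 N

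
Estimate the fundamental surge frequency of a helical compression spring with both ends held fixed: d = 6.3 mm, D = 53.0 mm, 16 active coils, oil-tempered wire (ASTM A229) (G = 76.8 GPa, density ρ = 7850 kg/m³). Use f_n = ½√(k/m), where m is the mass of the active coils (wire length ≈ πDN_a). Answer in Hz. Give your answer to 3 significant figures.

k = Gd⁴/(8D³N_a) = (76.8×10³)(6.3⁴)/(8·53.0³·16) = 6.3487 N/mm = 6348.7 N/m
Wire length L = πDN_a = π·53.0·16 = 2664.1 mm
m = ρ·(πd²/4)·L = 7850 × 31.172×10⁻⁶ m² × 2.6641 m = 0.65191 kg
f_n = ½√(k/m) = 0.5·√(6348.7/0.65191) = 0.5·√(9738.7) = 49.342 Hz

49.3 Hz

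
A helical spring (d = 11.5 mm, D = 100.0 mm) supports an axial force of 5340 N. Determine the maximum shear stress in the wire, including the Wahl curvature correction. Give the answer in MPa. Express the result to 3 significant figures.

Spring index C = D/d = 100.0/11.5 = 8.6957
K_W = (4C−1)/(4C−4) + 0.615/C = 33.783/30.783 + 0.0707 = 1.1682
τ₀ = 8FD/(πd³) = 8·5340·100.0/(π·11.5³) = 4.272e+06/4778 = 894.1 MPa
τ_max = K·τ₀ = 1.1682 × 894.1 = 1044.5 MPa

1040 MPa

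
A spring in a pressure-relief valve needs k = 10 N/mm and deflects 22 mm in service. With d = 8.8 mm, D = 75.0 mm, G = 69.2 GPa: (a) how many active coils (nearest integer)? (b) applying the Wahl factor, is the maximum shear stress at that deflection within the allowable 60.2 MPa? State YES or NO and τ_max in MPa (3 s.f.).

(a) 12 coils; (b) NO, τ_max = 74.0 MPa

N_a = Gd⁴/(8D³k) = (69.2×10³)(8.8⁴)/(8·75.0³·10) = 12.3 → N_a = 12
Actual rate k = Gd⁴/(8D³·12) = 10.247 N/mm
Working load F = kδ = 10.247·22 = 225.43 N
C = 75.0/8.8 = 8.5227; K_W = (4C−1)/(4C−4)+0.615/C = 1.1719
τ_max = K_W·8FD/(πd³) = 1.1719·63.177 = 74.034 MPa
τ_max > 60.2 MPa → exceeds allowable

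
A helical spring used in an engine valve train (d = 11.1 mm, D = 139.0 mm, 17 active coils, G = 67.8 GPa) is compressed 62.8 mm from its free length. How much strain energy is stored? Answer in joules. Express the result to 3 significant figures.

5.56 J

k = Gd⁴/(8D³N_a) = (67.8×10³)(11.1⁴)/(8·139.0³·17) = 2.818 N/mm
U = ½kδ² = 0.5 × 2.818 × 62.8² = 5556.8 N·mm = 5.5568 J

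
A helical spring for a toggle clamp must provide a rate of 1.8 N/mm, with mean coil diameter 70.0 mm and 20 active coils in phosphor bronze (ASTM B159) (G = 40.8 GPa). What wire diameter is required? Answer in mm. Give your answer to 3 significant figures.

7.01 mm

d = (8D³N_a·k / G)^(1/4) = (8·70.0³·20·1.8 / (40.8×10³))^0.25
  = (2421.2)^0.25 = 7.0147 mm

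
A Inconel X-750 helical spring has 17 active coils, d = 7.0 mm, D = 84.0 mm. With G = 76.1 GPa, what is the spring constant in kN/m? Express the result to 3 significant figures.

2.27 kN/m

k = Gd⁴/(8D³N_a) = (76.1×10³ × 7.0⁴) / (8 × 84.0³ × 17)
  = 1.82716e+08 / 8.06077e+07 = 2.2667 N/mm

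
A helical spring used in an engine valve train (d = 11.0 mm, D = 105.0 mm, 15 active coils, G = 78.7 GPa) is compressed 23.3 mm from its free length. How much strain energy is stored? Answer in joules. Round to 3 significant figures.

2.25 J

k = Gd⁴/(8D³N_a) = (78.7×10³)(11.0⁴)/(8·105.0³·15) = 8.2946 N/mm
U = ½kδ² = 0.5 × 8.2946 × 23.3² = 2251.5 N·mm = 2.2515 J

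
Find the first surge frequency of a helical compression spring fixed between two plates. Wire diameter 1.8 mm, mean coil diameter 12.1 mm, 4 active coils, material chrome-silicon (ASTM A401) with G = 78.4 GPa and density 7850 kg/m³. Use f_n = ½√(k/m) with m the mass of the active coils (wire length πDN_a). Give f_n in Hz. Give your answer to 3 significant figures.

k = Gd⁴/(8D³N_a) = (78.4×10³)(1.8⁴)/(8·12.1³·4) = 14.518 N/mm = 14518 N/m
Wire length L = πDN_a = π·12.1·4 = 152.05 mm
m = ρ·(πd²/4)·L = 7850 × 2.5447×10⁻⁶ m² × 0.15205 m = 0.0030374 kg
f_n = ½√(k/m) = 0.5·√(14518/0.0030374) = 0.5·√(4.7797e+06) = 1093.1 Hz

1090 Hz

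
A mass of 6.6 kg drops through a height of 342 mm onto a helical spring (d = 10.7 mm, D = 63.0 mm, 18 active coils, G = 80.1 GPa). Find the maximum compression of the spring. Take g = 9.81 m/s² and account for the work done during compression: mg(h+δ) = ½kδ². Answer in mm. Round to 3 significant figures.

k = Gd⁴/(8D³N_a) = (80.1×10³)(10.7⁴)/(8·63.0³·18) = 29.16 N/mm
W = mg = 6.6 × 9.81 = 64.746 N
½kδ² − Wδ − Wh = 0 → δ = (W + √(W² + 2kWh))/k
δ = (64.746 + √(4192 + 1.29138e+06))/29.16 = (64.746 + 1138.2)/29.16 = 41.255 mm

41.3 mm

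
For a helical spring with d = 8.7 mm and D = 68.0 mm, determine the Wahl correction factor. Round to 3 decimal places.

C = D/d = 68.0/8.7 = 7.8161
K_W = (4C−1)/(4C−4) + 0.615/C = 30.264/27.264 + 0.0787 = 1.1887

1.189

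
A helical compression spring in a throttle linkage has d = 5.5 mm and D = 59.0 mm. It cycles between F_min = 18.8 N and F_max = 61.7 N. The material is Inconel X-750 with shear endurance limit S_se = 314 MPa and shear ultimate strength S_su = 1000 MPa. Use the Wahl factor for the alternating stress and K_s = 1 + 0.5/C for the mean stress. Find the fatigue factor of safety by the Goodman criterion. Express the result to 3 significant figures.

9.26

C = D/d = 59.0/5.5 = 10.7273; K_W = (4C−1)/(4C−4)+0.615/C = 1.1344; K_s = 1+0.5/C = 1.0466
F_a = (F_max−F_min)/2 = 21.45 N; F_m = (F_max+F_min)/2 = 40.25 N
τ_a = K_W·8F_aD/(πd³) = 1.1344 × 19.37 = 21.974 MPa
τ_m = K_s·8F_mD/(πd³) = 1.0466 × 36.347 = 38.041 MPa
Goodman: 1/n_f = τ_a/S_se + τ_m/S_su = 21.974/314 + 38.041/1000 = 0.06998 + 0.03804 = 0.10802
n_f = 1/0.10802 = 9.257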